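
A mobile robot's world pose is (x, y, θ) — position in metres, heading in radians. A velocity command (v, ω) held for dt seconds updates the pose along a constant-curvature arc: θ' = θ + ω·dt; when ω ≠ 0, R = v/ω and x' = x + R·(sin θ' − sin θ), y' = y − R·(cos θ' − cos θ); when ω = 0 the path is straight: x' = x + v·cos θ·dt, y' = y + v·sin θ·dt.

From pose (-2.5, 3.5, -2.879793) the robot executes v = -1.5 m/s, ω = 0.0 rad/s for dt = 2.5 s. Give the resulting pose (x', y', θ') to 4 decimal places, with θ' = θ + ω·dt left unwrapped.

θ' = -2.8798 + 0.0·2.5 = -2.8798
ω = 0 → straight: x' = -2.5 + -1.5·cos(-2.8798)·2.5 = 1.1222
y' = 3.5 + -1.5·sin(-2.8798)·2.5 = 4.4706

(1.1222, 4.4706, -2.8798)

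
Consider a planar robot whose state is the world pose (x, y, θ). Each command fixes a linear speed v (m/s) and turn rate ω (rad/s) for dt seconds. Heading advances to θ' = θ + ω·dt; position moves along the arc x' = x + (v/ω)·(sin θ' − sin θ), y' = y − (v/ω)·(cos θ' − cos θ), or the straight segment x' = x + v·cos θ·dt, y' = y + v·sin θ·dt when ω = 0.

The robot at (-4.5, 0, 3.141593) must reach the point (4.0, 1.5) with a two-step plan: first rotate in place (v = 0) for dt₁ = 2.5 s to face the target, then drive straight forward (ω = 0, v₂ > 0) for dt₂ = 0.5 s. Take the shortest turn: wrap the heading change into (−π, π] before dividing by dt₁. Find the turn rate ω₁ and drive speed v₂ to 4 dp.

ω₁ = -1.1868, v₂ = 17.2627

heading to target = atan2(1.5−0, 4−-4.5) = 0.1747
Δθ = wrap(0.1747 − 3.1416) = -2.9669; ω₁ = Δθ/dt₁ = -1.1868
distance = √((4−-4.5)² + (1.5−0)²) = 8.6313; v₂ = distance/dt₂ = 17.2627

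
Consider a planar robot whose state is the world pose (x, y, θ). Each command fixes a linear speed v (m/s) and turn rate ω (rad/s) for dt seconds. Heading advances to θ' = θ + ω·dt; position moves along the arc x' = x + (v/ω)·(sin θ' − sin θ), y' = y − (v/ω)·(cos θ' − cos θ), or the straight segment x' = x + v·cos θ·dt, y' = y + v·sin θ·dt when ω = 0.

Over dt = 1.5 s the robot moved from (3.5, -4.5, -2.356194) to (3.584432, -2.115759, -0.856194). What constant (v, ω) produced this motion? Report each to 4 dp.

Δθ = -0.856194 − -2.356194 = 1.500000
ω = Δθ/dt = 1.500000/1.5 = 1.0000
R = −Δy/(cos θ' − cos θ) = -1.7500
v = R·ω = -1.7500·1.0000 = -1.7500

v = -1.7500, ω = 1.0000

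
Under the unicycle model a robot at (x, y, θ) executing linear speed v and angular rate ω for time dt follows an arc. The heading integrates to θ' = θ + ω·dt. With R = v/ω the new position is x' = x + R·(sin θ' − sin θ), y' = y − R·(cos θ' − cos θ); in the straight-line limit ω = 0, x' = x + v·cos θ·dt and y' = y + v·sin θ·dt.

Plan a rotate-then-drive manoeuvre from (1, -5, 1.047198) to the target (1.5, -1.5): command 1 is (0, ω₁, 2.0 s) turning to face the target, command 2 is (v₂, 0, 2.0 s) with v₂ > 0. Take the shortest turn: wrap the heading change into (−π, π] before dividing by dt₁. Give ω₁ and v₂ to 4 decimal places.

ω₁ = 0.1909, v₂ = 1.7678

heading to target = atan2(-1.5−-5, 1.5−1) = 1.4289
Δθ = wrap(1.4289 − 1.0472) = 0.3817; ω₁ = Δθ/dt₁ = 0.1909
distance = √((1.5−1)² + (-1.5−-5)²) = 3.5355; v₂ = distance/dt₂ = 1.7678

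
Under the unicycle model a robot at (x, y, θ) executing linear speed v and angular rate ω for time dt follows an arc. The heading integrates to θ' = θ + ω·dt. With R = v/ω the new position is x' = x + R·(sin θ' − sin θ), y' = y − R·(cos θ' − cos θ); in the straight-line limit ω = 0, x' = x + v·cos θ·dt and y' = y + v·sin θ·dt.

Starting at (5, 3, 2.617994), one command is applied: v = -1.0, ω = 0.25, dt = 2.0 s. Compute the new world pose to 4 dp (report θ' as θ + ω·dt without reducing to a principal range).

θ' = 2.6180 + 0.25·2.0 = 3.1180
R = v/ω = -1.0/0.25 = -4.0000
x' = 5 + -4.0000·(sin 3.1180 − sin 2.6180) = 6.9056
y' = 3 − -4.0000·(cos 3.1180 − cos 2.6180) = 2.4652

(6.9056, 2.4652, 3.1180)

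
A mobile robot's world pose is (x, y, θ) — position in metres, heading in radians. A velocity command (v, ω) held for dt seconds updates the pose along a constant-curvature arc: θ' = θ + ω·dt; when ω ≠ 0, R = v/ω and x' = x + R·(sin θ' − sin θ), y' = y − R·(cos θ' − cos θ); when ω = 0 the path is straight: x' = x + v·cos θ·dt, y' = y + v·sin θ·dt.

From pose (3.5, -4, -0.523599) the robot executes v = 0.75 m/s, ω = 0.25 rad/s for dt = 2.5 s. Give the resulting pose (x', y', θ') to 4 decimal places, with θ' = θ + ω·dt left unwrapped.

θ' = -0.5236 + 0.25·2.5 = 0.1014
R = v/ω = 0.75/0.25 = 3.0000
x' = 3.5 + 3.0000·(sin 0.1014 − sin -0.5236) = 5.3037
y' = -4 − 3.0000·(cos 0.1014 − cos -0.5236) = -4.3865

(5.3037, -4.3865, 0.1014)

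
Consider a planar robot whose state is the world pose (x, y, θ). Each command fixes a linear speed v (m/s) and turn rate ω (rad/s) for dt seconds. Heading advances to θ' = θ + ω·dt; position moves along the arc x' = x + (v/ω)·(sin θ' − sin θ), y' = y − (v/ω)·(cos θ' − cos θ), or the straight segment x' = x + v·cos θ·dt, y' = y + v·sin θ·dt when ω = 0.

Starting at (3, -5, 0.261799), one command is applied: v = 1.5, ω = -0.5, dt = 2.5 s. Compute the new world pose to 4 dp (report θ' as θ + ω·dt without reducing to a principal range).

θ' = 0.2618 + -0.5·2.5 = -0.9882
R = v/ω = 1.5/-0.5 = -3.0000
x' = 3 + -3.0000·(sin -0.9882 − sin 0.2618) = 6.2816
y' = -5 − -3.0000·(cos -0.9882 − cos 0.2618) = -6.2472

(6.2816, -6.2472, -0.9882)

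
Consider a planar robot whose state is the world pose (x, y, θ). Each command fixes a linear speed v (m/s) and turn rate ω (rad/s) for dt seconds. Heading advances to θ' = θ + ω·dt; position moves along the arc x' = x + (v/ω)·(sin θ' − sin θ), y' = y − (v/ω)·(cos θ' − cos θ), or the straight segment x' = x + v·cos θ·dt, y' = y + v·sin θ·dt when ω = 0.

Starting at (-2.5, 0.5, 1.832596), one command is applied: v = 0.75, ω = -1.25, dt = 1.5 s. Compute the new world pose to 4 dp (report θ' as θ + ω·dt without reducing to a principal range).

(-1.8950, 1.2548, -0.0424)

θ' = 1.8326 + -1.25·1.5 = -0.0424
R = v/ω = 0.75/-1.25 = -0.6000
x' = -2.5 + -0.6000·(sin -0.0424 − sin 1.8326) = -1.8950
y' = 0.5 − -0.6000·(cos -0.0424 − cos 1.8326) = 1.2548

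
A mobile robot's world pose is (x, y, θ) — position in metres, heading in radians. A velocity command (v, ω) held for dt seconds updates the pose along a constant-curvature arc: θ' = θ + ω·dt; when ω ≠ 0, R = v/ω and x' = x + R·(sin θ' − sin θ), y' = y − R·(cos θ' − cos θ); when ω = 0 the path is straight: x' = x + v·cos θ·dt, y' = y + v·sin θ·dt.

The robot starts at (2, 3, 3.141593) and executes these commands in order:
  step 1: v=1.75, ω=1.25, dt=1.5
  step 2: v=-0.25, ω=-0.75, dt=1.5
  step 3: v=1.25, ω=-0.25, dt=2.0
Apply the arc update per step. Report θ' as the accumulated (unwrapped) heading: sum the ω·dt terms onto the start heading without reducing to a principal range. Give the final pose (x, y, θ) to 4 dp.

step 1: θ'=5.0166 (R=1.4000) → pose (0.6643, 1.1807, 5.0166)
step 2: θ'=3.8916 (R=0.3333) → pose (0.7551, 1.5244, 3.8916)
step 3: θ'=3.3916 (R=-5.0000) → pose (-1.4161, 0.3383, 3.3916)

(-1.4161, 0.3383, 3.3916)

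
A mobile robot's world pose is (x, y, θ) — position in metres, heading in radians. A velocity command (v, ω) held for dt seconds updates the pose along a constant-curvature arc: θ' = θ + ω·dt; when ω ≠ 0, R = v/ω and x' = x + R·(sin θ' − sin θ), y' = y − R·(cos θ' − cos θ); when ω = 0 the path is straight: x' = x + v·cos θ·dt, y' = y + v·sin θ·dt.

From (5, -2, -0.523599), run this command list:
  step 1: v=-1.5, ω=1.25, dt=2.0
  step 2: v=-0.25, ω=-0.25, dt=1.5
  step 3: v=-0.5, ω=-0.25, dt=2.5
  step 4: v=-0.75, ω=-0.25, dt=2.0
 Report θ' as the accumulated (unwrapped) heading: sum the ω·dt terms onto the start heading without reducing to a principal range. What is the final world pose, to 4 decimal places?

(1.9262, -6.0438, 0.4764)

step 1: θ'=1.9764 (R=-1.2000) → pose (3.2974, -3.5127, 1.9764)
step 2: θ'=1.6014 (R=1.0000) → pose (3.3780, -3.8767, 1.6014)
step 3: θ'=0.9764 (R=2.0000) → pose (3.0359, -5.0579, 0.9764)
step 4: θ'=0.4764 (R=3.0000) → pose (1.9262, -6.0438, 0.4764)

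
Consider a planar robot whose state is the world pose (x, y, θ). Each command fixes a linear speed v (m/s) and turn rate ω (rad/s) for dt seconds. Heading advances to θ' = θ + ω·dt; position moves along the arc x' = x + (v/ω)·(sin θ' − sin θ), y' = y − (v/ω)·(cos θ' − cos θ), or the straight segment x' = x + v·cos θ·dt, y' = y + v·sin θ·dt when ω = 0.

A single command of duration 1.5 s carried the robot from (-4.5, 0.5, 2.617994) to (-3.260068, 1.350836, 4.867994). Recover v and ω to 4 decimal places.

Δθ = 4.867994 − 2.617994 = 2.250000
ω = Δθ/dt = 2.250000/1.5 = 1.5000
R = Δx/(sin θ' − sin θ) = -0.8333
v = R·ω = -0.8333·1.5000 = -1.2500

v = -1.2500, ω = 1.5000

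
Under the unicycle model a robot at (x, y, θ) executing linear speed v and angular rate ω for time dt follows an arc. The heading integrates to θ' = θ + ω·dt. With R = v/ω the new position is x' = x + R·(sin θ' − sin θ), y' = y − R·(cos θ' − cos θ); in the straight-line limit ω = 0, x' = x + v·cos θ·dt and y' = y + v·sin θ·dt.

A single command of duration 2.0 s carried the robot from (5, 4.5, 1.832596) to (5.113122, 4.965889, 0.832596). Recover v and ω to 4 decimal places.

Δθ = 0.832596 − 1.832596 = -1.000000
ω = Δθ/dt = -1.000000/2.0 = -0.5000
R = −Δy/(cos θ' − cos θ) = -0.5000
v = R·ω = -0.5000·-0.5000 = 0.2500

v = 0.2500, ω = -0.5000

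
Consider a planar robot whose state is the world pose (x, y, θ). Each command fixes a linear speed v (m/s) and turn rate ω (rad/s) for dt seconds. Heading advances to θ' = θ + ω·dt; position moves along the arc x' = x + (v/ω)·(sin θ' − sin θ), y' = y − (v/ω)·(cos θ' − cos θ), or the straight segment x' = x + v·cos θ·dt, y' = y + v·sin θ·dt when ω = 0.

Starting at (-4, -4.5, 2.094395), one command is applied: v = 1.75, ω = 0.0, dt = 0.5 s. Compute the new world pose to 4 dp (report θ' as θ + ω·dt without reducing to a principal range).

θ' = 2.0944 + 0.0·0.5 = 2.0944
ω = 0 → straight: x' = -4 + 1.75·cos(2.0944)·0.5 = -4.4375
y' = -4.5 + 1.75·sin(2.0944)·0.5 = -3.7422

(-4.4375, -3.7422, 2.0944)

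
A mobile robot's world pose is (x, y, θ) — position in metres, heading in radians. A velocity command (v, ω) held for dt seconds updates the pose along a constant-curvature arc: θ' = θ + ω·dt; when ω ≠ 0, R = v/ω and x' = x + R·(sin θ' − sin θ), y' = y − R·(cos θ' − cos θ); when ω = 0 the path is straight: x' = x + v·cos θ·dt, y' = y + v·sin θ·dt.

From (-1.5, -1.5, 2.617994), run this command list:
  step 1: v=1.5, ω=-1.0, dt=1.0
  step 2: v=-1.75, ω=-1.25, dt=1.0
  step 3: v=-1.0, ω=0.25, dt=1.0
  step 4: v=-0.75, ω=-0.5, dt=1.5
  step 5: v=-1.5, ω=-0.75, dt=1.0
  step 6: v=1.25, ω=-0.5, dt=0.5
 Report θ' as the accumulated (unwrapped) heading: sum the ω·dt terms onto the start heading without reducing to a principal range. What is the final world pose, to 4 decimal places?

(-6.0360, -2.1960, -1.1320)

step 1: θ'=1.6180 (R=-1.5000) → pose (-2.2483, -0.2717, 1.6180)
step 2: θ'=0.3680 (R=1.4000) → pose (-3.1431, -1.6441, 0.3680)
step 3: θ'=0.6180 (R=-4.0000) → pose (-4.0218, -2.1161, 0.6180)
step 4: θ'=-0.1320 (R=1.5000) → pose (-5.0883, -2.3805, -0.1320)
step 5: θ'=-0.8820 (R=2.0000) → pose (-6.3691, -1.6691, -0.8820)
step 6: θ'=-1.1320 (R=-2.5000) → pose (-6.0360, -2.1960, -1.1320)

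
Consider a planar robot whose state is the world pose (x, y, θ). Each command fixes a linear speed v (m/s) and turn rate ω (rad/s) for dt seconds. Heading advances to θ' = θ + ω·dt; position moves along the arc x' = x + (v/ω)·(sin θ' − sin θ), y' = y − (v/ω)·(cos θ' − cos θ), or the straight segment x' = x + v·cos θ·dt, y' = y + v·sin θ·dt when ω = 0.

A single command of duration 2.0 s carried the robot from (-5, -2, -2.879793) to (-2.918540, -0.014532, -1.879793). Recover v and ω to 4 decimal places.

v = -1.5000, ω = 0.5000

Δθ = -1.879793 − -2.879793 = 1.000000
ω = Δθ/dt = 1.000000/2.0 = 0.5000
R = Δx/(sin θ' − sin θ) = -3.0000
v = R·ω = -3.0000·0.5000 = -1.5000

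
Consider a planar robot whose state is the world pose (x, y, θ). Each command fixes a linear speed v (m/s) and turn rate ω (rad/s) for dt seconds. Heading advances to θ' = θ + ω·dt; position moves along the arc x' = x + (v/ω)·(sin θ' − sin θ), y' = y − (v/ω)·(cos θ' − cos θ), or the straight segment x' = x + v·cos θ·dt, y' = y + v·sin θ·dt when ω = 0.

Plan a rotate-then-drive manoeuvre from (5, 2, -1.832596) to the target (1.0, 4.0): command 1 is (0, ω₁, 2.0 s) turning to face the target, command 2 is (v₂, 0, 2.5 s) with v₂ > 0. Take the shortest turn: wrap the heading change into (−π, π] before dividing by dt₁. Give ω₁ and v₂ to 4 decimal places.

ω₁ = -0.8863, v₂ = 1.7889

heading to target = atan2(4−2, 1−5) = 2.6779
Δθ = wrap(2.6779 − -1.8326) = -1.7726; ω₁ = Δθ/dt₁ = -0.8863
distance = √((1−5)² + (4−2)²) = 4.4721; v₂ = distance/dt₂ = 1.7889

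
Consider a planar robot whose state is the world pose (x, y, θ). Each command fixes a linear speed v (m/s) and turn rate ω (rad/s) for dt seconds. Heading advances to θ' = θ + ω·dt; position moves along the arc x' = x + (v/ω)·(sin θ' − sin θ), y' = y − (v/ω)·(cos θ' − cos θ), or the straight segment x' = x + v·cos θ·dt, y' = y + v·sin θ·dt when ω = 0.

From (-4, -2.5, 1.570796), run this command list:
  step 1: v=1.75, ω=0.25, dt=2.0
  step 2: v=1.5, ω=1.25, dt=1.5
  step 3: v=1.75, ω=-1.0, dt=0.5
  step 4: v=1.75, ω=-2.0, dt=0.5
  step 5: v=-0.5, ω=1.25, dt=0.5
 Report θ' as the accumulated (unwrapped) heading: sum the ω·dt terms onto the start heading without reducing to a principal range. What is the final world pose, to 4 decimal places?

step 1: θ'=2.0708 (R=7.0000) → pose (-4.8569, 0.8560, 2.0708)
step 2: θ'=3.9458 (R=1.2000) → pose (-6.7744, 1.1131, 3.9458)
step 3: θ'=3.4458 (R=-1.7500) → pose (-7.5107, 0.6574, 3.4458)
step 4: θ'=2.4458 (R=-0.8750) → pose (-8.3336, 0.8206, 2.4458)
step 5: θ'=3.0708 (R=-0.4000) → pose (-8.1055, 0.7286, 3.0708)

(-8.1055, 0.7286, 3.0708)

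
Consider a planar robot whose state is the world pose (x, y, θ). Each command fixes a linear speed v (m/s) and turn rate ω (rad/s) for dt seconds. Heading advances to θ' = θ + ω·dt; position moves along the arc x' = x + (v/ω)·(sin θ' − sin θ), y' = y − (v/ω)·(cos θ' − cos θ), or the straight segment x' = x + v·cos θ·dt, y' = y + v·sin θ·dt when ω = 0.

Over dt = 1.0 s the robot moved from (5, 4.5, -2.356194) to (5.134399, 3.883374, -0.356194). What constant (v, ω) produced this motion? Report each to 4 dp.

v = 0.7500, ω = 2.0000

Δθ = -0.356194 − -2.356194 = 2.000000
ω = Δθ/dt = 2.000000/1.0 = 2.0000
R = −Δy/(cos θ' − cos θ) = 0.3750
v = R·ω = 0.3750·2.0000 = 0.7500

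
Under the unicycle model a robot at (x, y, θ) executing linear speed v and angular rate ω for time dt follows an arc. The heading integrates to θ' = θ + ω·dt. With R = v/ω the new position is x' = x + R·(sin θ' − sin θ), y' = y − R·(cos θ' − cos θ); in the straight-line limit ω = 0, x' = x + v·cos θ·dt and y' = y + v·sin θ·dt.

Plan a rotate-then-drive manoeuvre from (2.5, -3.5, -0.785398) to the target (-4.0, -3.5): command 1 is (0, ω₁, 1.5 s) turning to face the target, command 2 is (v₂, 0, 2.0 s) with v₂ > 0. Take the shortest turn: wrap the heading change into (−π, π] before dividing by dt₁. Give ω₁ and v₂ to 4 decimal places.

heading to target = atan2(-3.5−-3.5, -4−2.5) = 3.1416
Δθ = wrap(3.1416 − -0.7854) = -2.3562; ω₁ = Δθ/dt₁ = -1.5708
distance = √((-4−2.5)² + (-3.5−-3.5)²) = 6.5000; v₂ = distance/dt₂ = 3.2500

ω₁ = -1.5708, v₂ = 3.2500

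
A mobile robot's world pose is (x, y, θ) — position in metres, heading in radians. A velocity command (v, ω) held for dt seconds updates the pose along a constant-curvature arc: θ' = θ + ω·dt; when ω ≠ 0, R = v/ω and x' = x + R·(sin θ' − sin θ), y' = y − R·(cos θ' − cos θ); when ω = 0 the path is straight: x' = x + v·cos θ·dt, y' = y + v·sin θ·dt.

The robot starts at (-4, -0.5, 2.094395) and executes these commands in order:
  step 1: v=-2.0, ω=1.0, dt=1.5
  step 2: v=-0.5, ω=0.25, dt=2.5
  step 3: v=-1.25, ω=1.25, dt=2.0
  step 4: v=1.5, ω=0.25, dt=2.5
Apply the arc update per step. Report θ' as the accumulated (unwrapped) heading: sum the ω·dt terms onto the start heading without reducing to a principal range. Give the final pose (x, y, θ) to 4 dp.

step 1: θ'=3.5944 (R=-2.0000) → pose (-1.3930, -1.2984, 3.5944)
step 2: θ'=4.2194 (R=-2.0000) → pose (-0.5061, -0.4465, 4.2194)
step 3: θ'=6.7194 (R=-1.0000) → pose (-1.8095, 0.9331, 6.7194)
step 4: θ'=7.3444 (R=6.0000) → pose (0.8931, 3.4444, 7.3444)

(0.8931, 3.4444, 7.3444)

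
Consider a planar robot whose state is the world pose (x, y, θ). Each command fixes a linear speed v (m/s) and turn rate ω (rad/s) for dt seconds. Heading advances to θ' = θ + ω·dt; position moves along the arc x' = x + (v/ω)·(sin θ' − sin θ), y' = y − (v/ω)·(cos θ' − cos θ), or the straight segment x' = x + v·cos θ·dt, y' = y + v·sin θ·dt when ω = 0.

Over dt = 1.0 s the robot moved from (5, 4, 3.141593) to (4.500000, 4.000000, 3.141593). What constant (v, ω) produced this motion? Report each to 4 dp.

v = 0.5000, ω = 0.0000

Δθ = 3.141593 − 3.141593 = 0.000000
ω = Δθ/dt = 0.000000/1.0 = 0.0000
ω = 0 → v = (Δx·cos θ + Δy·sin θ)/dt = 0.5000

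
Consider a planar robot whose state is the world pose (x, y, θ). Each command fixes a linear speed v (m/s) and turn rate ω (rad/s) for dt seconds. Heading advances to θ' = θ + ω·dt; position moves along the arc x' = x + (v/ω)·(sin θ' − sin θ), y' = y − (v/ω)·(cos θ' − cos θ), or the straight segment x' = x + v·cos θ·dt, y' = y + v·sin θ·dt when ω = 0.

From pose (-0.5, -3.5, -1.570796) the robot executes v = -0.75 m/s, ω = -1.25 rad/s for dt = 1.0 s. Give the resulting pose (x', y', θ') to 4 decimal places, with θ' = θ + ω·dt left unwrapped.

θ' = -1.5708 + -1.25·1.0 = -2.8208
R = v/ω = -0.75/-1.25 = 0.6000
x' = -0.5 + 0.6000·(sin -2.8208 − sin -1.5708) = -0.0892
y' = -3.5 − 0.6000·(cos -2.8208 − cos -1.5708) = -2.9306

(-0.0892, -2.9306, -2.8208)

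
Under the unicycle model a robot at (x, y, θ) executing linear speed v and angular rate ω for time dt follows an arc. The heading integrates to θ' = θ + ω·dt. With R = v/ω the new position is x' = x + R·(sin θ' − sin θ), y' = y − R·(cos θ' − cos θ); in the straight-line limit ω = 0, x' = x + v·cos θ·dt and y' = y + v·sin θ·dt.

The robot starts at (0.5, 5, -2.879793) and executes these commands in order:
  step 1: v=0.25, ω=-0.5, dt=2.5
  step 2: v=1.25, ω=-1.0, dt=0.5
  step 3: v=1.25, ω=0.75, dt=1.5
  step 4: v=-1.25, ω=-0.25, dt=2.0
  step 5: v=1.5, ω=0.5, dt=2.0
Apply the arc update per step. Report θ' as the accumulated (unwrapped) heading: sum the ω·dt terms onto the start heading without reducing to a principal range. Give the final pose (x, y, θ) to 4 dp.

(-1.9833, 6.8111, -3.0048)

step 1: θ'=-4.1298 (R=-0.5000) → pose (-0.0469, 5.2079, -4.1298)
step 2: θ'=-4.6298 (R=-1.2500) → pose (-0.2489, 5.7925, -4.6298)
step 3: θ'=-3.5048 (R=1.6667) → pose (-1.3177, 7.2129, -3.5048)
step 4: θ'=-4.0048 (R=5.0000) → pose (0.7056, 5.7891, -4.0048)
step 5: θ'=-3.0048 (R=3.0000) → pose (-1.9833, 6.8111, -3.0048)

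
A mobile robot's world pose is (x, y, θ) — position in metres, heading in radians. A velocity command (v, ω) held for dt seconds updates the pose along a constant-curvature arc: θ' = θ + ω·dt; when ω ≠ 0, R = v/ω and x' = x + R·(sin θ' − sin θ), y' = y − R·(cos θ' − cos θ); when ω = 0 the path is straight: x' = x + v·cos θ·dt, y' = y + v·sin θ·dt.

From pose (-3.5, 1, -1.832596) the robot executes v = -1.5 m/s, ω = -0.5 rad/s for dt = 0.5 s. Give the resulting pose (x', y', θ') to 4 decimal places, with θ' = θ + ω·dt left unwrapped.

θ' = -1.8326 + -0.5·0.5 = -2.0826
R = v/ω = -1.5/-0.5 = 3.0000
x' = -3.5 + 3.0000·(sin -2.0826 − sin -1.8326) = -3.2178
y' = 1 − 3.0000·(cos -2.0826 − cos -1.8326) = 1.6928

(-3.2178, 1.6928, -2.0826)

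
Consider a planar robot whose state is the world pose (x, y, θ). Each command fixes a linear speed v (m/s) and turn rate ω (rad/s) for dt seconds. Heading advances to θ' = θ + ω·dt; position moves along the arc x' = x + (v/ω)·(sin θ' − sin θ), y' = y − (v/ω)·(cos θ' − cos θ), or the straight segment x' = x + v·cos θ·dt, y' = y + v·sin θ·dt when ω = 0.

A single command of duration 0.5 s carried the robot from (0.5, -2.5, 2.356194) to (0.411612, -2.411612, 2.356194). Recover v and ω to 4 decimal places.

Δθ = 2.356194 − 2.356194 = 0.000000
ω = Δθ/dt = 0.000000/0.5 = 0.0000
ω = 0 → v = (Δx·cos θ + Δy·sin θ)/dt = 0.2500

v = 0.2500, ω = 0.0000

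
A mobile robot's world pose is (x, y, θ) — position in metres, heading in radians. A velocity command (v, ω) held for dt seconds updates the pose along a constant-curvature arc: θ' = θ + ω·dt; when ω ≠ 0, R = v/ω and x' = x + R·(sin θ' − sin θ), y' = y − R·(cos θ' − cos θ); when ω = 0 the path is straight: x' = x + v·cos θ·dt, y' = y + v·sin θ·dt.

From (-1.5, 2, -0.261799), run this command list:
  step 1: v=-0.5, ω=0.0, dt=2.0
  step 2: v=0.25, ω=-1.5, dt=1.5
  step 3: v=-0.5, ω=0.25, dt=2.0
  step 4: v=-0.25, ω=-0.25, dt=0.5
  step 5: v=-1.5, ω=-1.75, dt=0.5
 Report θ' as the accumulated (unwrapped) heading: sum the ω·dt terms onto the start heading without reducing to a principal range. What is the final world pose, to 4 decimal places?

(-1.1074, 3.2254, -3.0118)

step 1: θ'=-0.2618 (straight) → pose (-2.4659, 2.2588, -0.2618)
step 2: θ'=-2.5118 (R=-0.1667) → pose (-2.4109, 1.9631, -2.5118)
step 3: θ'=-2.0118 (R=-2.0000) → pose (-1.7802, 2.7257, -2.0118)
step 4: θ'=-2.1368 (R=1.0000) → pose (-1.7199, 2.8352, -2.1368)
step 5: θ'=-3.0118 (R=0.8571) → pose (-1.1074, 3.2254, -3.0118)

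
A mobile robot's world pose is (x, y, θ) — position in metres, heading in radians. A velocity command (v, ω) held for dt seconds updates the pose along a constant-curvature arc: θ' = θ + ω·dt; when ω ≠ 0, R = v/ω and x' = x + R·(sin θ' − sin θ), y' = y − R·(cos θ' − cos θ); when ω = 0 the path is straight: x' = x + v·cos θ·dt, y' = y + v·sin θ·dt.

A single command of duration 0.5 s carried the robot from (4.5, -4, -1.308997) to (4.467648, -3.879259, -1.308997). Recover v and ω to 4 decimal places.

v = -0.2500, ω = 0.0000

Δθ = -1.308997 − -1.308997 = 0.000000
ω = Δθ/dt = 0.000000/0.5 = 0.0000
ω = 0 → v = (Δx·cos θ + Δy·sin θ)/dt = -0.2500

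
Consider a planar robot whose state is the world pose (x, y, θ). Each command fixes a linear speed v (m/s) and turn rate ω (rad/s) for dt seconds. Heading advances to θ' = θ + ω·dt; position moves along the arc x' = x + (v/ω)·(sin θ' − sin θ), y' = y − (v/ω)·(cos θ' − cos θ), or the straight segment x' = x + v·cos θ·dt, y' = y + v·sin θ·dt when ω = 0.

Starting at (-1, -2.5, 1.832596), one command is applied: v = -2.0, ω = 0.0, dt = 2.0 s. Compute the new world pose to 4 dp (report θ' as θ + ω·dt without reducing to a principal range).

θ' = 1.8326 + 0.0·2.0 = 1.8326
ω = 0 → straight: x' = -1 + -2.0·cos(1.8326)·2.0 = 0.0353
y' = -2.5 + -2.0·sin(1.8326)·2.0 = -6.3637

(0.0353, -6.3637, 1.8326)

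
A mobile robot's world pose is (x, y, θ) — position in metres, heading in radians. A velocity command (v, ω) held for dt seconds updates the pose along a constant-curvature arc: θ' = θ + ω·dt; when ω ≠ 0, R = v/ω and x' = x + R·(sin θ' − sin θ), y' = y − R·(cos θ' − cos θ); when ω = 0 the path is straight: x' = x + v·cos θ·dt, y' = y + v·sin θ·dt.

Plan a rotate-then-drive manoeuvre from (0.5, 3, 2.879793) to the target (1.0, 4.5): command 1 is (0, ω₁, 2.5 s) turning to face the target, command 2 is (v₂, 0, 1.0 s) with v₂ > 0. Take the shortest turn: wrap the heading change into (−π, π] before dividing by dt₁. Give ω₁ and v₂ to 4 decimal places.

ω₁ = -0.6523, v₂ = 1.5811

heading to target = atan2(4.5−3, 1−0.5) = 1.2490
Δθ = wrap(1.2490 − 2.8798) = -1.6307; ω₁ = Δθ/dt₁ = -0.6523
distance = √((1−0.5)² + (4.5−3)²) = 1.5811; v₂ = distance/dt₂ = 1.5811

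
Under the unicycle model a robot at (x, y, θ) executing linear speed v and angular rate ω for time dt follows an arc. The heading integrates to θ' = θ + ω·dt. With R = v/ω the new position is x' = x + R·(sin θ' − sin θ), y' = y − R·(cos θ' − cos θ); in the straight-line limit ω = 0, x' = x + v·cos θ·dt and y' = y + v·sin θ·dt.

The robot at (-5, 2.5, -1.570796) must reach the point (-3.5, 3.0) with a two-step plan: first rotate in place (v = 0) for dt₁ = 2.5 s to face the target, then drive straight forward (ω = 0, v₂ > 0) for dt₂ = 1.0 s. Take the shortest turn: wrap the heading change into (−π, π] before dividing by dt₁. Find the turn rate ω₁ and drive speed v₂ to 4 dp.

heading to target = atan2(3−2.5, -3.5−-5) = 0.3218
Δθ = wrap(0.3218 − -1.5708) = 1.8925; ω₁ = Δθ/dt₁ = 0.7570
distance = √((-3.5−-5)² + (3−2.5)²) = 1.5811; v₂ = distance/dt₂ = 1.5811

ω₁ = 0.7570, v₂ = 1.5811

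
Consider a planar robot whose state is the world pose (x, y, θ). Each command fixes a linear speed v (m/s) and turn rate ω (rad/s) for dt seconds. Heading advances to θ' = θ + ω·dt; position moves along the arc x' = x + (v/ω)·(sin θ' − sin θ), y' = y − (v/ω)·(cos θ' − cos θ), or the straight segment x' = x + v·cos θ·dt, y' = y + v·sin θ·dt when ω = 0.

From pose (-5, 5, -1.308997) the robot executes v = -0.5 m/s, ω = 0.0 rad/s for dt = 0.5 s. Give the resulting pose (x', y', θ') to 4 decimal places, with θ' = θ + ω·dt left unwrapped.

(-5.0647, 5.2415, -1.3090)

θ' = -1.3090 + 0.0·0.5 = -1.3090
ω = 0 → straight: x' = -5 + -0.5·cos(-1.3090)·0.5 = -5.0647
y' = 5 + -0.5·sin(-1.3090)·0.5 = 5.2415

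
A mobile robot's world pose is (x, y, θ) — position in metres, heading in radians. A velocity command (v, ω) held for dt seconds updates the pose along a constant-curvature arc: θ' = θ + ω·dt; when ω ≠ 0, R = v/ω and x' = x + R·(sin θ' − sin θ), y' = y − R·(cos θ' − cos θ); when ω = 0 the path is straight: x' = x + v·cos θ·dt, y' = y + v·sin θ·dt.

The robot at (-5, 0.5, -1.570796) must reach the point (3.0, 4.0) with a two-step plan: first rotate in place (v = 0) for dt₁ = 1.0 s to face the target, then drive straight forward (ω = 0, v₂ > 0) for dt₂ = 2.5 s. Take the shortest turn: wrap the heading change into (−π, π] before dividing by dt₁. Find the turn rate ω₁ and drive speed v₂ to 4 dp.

heading to target = atan2(4−0.5, 3−-5) = 0.4124
Δθ = wrap(0.4124 − -1.5708) = 1.9832; ω₁ = Δθ/dt₁ = 1.9832
distance = √((3−-5)² + (4−0.5)²) = 8.7321; v₂ = distance/dt₂ = 3.4928

ω₁ = 1.9832, v₂ = 3.4928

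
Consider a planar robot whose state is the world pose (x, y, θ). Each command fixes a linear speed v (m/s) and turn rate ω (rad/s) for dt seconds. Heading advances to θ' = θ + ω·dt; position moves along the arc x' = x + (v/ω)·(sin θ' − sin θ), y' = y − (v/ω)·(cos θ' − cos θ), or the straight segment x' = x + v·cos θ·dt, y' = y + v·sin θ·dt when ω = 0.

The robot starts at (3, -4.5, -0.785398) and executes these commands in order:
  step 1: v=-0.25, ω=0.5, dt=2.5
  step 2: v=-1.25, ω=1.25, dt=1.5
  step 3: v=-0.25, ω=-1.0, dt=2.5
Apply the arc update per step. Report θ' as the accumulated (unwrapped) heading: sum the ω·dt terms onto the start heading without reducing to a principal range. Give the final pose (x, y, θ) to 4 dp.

(1.9321, -6.4164, -0.1604)

step 1: θ'=0.4646 (R=-0.5000) → pose (2.4224, -4.4066, 0.4646)
step 2: θ'=2.3396 (R=-1.0000) → pose (2.1517, -5.9958, 2.3396)
step 3: θ'=-0.1604 (R=0.2500) → pose (1.9321, -6.4164, -0.1604)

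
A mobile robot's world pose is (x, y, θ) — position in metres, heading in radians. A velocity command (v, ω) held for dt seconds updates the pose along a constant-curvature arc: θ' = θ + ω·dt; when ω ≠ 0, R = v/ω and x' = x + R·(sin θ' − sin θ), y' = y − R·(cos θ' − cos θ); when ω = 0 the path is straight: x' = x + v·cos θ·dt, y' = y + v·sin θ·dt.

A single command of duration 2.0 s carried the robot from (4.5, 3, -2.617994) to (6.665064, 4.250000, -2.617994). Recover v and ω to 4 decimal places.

v = -1.2500, ω = 0.0000

Δθ = -2.617994 − -2.617994 = 0.000000
ω = Δθ/dt = 0.000000/2.0 = 0.0000
ω = 0 → v = (Δx·cos θ + Δy·sin θ)/dt = -1.2500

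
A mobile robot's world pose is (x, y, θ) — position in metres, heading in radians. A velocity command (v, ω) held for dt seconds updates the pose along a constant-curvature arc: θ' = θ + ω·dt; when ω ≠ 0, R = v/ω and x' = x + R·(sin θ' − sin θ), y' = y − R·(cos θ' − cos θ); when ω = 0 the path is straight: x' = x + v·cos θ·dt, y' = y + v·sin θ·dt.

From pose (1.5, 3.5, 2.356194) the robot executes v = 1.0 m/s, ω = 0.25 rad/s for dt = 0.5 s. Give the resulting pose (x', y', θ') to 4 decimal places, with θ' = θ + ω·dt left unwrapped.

(1.1253, 3.8306, 2.4812)

θ' = 2.3562 + 0.25·0.5 = 2.4812
R = v/ω = 1.0/0.25 = 4.0000
x' = 1.5 + 4.0000·(sin 2.4812 − sin 2.3562) = 1.1253
y' = 3.5 − 4.0000·(cos 2.4812 − cos 2.3562) = 3.8306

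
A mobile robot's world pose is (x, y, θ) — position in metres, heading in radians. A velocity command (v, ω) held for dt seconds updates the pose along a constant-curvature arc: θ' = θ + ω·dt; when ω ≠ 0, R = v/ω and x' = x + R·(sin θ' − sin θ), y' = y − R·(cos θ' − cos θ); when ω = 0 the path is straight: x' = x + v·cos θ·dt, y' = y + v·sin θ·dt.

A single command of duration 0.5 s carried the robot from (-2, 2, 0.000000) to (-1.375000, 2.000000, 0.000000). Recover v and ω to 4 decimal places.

Δθ = 0.000000 − 0.000000 = 0.000000
ω = Δθ/dt = 0.000000/0.5 = 0.0000
ω = 0 → v = (Δx·cos θ + Δy·sin θ)/dt = 1.2500

v = 1.2500, ω = 0.0000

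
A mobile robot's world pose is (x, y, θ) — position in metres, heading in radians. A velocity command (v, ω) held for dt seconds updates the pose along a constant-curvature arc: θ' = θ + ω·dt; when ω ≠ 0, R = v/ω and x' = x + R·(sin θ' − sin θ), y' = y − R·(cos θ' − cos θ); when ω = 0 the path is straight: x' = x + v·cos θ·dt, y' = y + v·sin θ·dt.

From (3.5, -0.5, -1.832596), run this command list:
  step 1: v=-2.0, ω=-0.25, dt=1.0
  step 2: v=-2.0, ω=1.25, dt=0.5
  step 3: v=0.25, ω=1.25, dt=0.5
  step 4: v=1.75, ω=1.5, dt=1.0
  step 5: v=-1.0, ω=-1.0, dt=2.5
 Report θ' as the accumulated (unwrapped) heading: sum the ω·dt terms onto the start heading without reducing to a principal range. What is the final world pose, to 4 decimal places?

(4.4982, 3.1128, -1.8326)

step 1: θ'=-2.0826 (R=8.0000) → pose (4.2525, 1.3474, -2.0826)
step 2: θ'=-1.4576 (R=-1.6000) → pose (4.4473, 2.3118, -1.4576)
step 3: θ'=-0.8326 (R=0.2000) → pose (4.4980, 2.1998, -0.8326)
step 4: θ'=0.6674 (R=1.1667) → pose (6.0831, 2.0685, 0.6674)
step 5: θ'=-1.8326 (R=1.0000) → pose (4.4982, 3.1128, -1.8326)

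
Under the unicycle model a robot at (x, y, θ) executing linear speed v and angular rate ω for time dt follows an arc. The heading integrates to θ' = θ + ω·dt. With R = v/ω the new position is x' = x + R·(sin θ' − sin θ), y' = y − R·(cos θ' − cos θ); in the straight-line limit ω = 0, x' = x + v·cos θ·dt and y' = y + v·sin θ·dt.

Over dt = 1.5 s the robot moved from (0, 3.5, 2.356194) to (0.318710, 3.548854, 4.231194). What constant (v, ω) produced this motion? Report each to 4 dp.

v = -0.2500, ω = 1.2500

Δθ = 4.231194 − 2.356194 = 1.875000
ω = Δθ/dt = 1.875000/1.5 = 1.2500
R = Δx/(sin θ' − sin θ) = -0.2000
v = R·ω = -0.2000·1.2500 = -0.2500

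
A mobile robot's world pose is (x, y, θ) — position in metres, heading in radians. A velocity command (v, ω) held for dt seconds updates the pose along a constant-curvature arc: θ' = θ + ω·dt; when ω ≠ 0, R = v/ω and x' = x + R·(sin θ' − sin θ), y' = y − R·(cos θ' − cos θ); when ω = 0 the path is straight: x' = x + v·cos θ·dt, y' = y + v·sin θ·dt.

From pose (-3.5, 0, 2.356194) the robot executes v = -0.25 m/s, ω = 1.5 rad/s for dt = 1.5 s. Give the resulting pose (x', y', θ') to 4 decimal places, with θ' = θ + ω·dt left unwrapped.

(-3.2164, 0.1002, 4.6062)

θ' = 2.3562 + 1.5·1.5 = 4.6062
R = v/ω = -0.25/1.5 = -0.1667
x' = -3.5 + -0.1667·(sin 4.6062 − sin 2.3562) = -3.2164
y' = 0 − -0.1667·(cos 4.6062 − cos 2.3562) = 0.1002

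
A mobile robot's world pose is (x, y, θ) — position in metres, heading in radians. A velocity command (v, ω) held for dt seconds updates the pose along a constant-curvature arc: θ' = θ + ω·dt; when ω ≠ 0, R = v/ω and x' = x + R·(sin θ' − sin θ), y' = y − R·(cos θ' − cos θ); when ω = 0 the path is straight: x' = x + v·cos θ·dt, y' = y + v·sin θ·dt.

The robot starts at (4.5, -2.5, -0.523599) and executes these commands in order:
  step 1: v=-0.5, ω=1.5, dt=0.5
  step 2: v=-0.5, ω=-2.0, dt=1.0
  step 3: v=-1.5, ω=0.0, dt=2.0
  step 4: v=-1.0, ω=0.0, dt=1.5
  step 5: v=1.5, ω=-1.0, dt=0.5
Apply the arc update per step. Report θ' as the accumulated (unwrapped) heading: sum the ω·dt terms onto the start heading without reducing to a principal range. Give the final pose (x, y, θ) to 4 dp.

step 1: θ'=0.2264 (R=-0.3333) → pose (4.2585, -2.4638, 0.2264)
step 2: θ'=-1.7736 (R=0.2500) → pose (3.9575, -2.1699, -1.7736)
step 3: θ'=-1.7736 (straight) → pose (4.5618, 0.7686, -1.7736)
step 4: θ'=-1.7736 (straight) → pose (4.8639, 2.2379, -1.7736)
step 5: θ'=-2.2736 (R=-1.5000) → pose (4.5392, 1.5705, -2.2736)

(4.5392, 1.5705, -2.2736)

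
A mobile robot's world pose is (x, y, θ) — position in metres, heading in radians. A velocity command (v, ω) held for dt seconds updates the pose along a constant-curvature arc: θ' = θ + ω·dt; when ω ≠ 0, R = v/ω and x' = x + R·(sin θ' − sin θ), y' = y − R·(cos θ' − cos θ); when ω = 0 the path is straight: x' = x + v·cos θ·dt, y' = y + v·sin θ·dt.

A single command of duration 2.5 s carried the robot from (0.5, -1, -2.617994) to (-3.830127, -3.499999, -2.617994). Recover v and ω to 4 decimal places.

v = 2.0000, ω = 0.0000

Δθ = -2.617994 − -2.617994 = 0.000000
ω = Δθ/dt = 0.000000/2.5 = 0.0000
ω = 0 → v = (Δx·cos θ + Δy·sin θ)/dt = 2.0000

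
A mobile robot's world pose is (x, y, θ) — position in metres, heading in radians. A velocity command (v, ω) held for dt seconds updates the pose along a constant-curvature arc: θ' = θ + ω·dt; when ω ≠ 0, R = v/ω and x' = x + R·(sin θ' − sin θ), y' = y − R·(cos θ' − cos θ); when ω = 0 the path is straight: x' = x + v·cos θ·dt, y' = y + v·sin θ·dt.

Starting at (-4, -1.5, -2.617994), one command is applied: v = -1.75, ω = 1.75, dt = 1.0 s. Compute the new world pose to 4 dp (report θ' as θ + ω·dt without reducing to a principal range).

θ' = -2.6180 + 1.75·1.0 = -0.8680
R = v/ω = -1.75/1.75 = -1.0000
x' = -4 + -1.0000·(sin -0.8680 − sin -2.6180) = -3.7370
y' = -1.5 − -1.0000·(cos -0.8680 − cos -2.6180) = 0.0124

(-3.7370, 0.0124, -0.8680)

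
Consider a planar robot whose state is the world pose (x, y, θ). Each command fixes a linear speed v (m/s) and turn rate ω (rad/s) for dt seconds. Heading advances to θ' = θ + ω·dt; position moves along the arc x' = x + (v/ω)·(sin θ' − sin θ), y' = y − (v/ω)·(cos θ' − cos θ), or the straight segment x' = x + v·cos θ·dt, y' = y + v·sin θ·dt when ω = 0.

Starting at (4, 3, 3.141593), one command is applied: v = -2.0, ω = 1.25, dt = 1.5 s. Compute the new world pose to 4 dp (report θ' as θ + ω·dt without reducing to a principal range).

θ' = 3.1416 + 1.25·1.5 = 5.0166
R = v/ω = -2.0/1.25 = -1.6000
x' = 4 + -1.6000·(sin 5.0166 − sin 3.1416) = 5.5265
y' = 3 − -1.6000·(cos 5.0166 − cos 3.1416) = 5.0793

(5.5265, 5.0793, 5.0166)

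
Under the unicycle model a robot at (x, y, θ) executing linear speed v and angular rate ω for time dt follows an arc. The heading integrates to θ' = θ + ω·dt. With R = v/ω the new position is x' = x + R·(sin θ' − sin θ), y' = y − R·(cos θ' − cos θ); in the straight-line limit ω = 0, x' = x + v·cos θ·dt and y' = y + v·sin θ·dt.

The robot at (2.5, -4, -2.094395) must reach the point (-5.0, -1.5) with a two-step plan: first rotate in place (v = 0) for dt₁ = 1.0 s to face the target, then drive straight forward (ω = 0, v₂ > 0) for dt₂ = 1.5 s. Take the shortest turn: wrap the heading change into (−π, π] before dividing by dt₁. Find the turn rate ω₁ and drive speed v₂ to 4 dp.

heading to target = atan2(-1.5−-4, -5−2.5) = 2.8198
Δθ = wrap(2.8198 − -2.0944) = -1.3689; ω₁ = Δθ/dt₁ = -1.3689
distance = √((-5−2.5)² + (-1.5−-4)²) = 7.9057; v₂ = distance/dt₂ = 5.2705

ω₁ = -1.3689, v₂ = 5.2705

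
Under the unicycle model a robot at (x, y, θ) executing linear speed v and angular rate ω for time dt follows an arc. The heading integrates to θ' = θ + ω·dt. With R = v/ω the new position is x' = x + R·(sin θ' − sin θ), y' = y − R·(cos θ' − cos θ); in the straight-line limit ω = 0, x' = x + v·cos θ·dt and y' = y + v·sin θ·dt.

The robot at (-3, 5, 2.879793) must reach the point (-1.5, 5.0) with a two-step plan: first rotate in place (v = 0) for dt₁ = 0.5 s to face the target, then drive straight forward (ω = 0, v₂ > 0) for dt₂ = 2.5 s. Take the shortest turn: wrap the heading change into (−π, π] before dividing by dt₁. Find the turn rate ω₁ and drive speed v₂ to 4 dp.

heading to target = atan2(5−5, -1.5−-3) = 0.0000
Δθ = wrap(0.0000 − 2.8798) = -2.8798; ω₁ = Δθ/dt₁ = -5.7596
distance = √((-1.5−-3)² + (5−5)²) = 1.5000; v₂ = distance/dt₂ = 0.6000

ω₁ = -5.7596, v₂ = 0.6000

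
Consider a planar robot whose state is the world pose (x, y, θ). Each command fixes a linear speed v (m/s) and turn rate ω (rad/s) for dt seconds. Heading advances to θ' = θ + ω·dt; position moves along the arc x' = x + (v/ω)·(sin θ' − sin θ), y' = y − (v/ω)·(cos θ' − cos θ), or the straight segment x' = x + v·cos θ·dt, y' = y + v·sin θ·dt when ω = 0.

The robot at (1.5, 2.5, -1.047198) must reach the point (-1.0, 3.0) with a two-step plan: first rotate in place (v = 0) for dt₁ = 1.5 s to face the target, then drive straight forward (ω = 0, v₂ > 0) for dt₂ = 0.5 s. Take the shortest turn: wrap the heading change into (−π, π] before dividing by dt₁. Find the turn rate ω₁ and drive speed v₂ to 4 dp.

ω₁ = -1.5279, v₂ = 5.0990

heading to target = atan2(3−2.5, -1−1.5) = 2.9442
Δθ = wrap(2.9442 − -1.0472) = -2.2918; ω₁ = Δθ/dt₁ = -1.5279
distance = √((-1−1.5)² + (3−2.5)²) = 2.5495; v₂ = distance/dt₂ = 5.0990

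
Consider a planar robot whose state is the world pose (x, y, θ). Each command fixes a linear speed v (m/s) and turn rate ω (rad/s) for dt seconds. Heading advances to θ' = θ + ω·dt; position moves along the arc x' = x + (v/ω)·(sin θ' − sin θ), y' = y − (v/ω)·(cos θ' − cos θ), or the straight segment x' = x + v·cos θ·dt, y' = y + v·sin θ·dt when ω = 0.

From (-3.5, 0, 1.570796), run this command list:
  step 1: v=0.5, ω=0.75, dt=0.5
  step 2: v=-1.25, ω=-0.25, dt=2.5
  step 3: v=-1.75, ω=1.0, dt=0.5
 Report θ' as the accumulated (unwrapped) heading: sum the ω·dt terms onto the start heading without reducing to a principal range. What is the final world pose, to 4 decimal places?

(-3.3543, -3.6901, 1.8208)

step 1: θ'=1.9458 (R=0.6667) → pose (-3.5463, 0.2442, 1.9458)
step 2: θ'=1.3208 (R=5.0000) → pose (-3.3543, -2.8242, 1.3208)
step 3: θ'=1.8208 (R=-1.7500) → pose (-3.3543, -3.6901, 1.8208)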